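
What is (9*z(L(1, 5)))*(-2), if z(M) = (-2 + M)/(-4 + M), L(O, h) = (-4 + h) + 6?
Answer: -30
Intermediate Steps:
L(O, h) = 2 + h
z(M) = (-2 + M)/(-4 + M)
(9*z(L(1, 5)))*(-2) = (9*((-2 + (2 + 5))/(-4 + (2 + 5))))*(-2) = (9*((-2 + 7)/(-4 + 7)))*(-2) = (9*(5/3))*(-2) = 15*(-2) = -30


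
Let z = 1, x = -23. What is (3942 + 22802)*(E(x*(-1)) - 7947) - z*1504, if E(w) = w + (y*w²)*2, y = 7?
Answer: -13854896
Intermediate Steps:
E(w) = w + 14*w² (E(w) = w + (7*w²)*2 = w + 14*w²)
(3942 + 22802)*(E(x*(-1)) - 7947) - z*1504 = (3942 + 22802)*((-23*(-1))*(1 + 14*(-23*(-1))) - 7947) - 1504 = 26744*(23*(1 + 14*23) - 7947) - 1*1504 = 26744*(23*(1 + 322) - 7947) - 1504 = 26744*(23*323 - 7947) - 1504 = 26744*(7429 - 7947) - 1504 = 26744*(-518) - 1504 = -13853392 - 1504 = -13854896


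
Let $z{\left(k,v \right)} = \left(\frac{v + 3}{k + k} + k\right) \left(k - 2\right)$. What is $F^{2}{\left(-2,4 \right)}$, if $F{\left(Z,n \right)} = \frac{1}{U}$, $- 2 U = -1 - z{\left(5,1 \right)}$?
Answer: $\frac{25}{1849} \approx 0.013521$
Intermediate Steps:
$z{\left(k,v \right)} = \left(-2 + k\right) \left(k + \frac{3 + v}{2 k}\right)$ ($z{\left(k,v \right)} = \left(\frac{3 + v}{2 k} + k\right) \left(-2 + k\right) = \left(k + \frac{3 + v}{2 k}\right) \left(-2 + k\right) = \left(-2 + k\right) \left(k + \frac{3 + v}{2 k}\right)$)
$U = \frac{43}{5}$ ($U = - \frac{-1 - \frac{-3 - 1 + \frac{1}{2} \cdot 5 \left(3 + 1 - 20 + 2 \cdot 5^{2}\right)}{5}}{2} = - \frac{-1 - \frac{-3 - 1 + \frac{1}{2} \cdot 5 \left(3 + 1 - 20 + 2 \cdot 25\right)}{5}}{2} = - \frac{-1 - \frac{-3 - 1 + \frac{1}{2} \cdot 5 \left(3 + 1 - 20 + 50\right)}{5}}{2} = - \frac{-1 - \frac{-3 - 1 + \frac{1}{2} \cdot 5 \cdot 34}{5}}{2} = - \frac{-1 - \frac{-3 - 1 + 85}{5}}{2} = - \frac{-1 - \frac{1}{5} \cdot 81}{2} = - \frac{-1 - \frac{81}{5}}{2} = \left(- \frac{1}{2}\right) \left(- \frac{86}{5}\right) = \frac{43}{5} \approx 8.6$)
$F{\left(Z,n \right)} = \frac{5}{43}$ ($F{\left(Z,n \right)} = \frac{1}{\frac{43}{5}} = \frac{5}{43}$)
$F^{2}{\left(-2,4 \right)} = \left(\frac{5}{43}\right)^{2} = \frac{25}{1849}$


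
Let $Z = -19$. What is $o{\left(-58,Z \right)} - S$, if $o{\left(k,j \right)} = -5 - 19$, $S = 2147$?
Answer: $-2171$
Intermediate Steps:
$o{\left(k,j \right)} = -24$
$o{\left(-58,Z \right)} - S = -24 - 2147 = -2171$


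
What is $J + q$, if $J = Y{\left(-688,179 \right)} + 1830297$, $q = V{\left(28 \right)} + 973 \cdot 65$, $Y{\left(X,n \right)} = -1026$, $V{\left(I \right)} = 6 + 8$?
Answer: $1892530$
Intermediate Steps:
$V{\left(I \right)} = 14$
$q = 63259$ ($q = 14 + 973 \cdot 65 = 14 + 63245 = 63259$)
$J = 1829271$ ($J = -1026 + 1830297 = 1829271$)
$J + q = 1829271 + 63259 = 1892530$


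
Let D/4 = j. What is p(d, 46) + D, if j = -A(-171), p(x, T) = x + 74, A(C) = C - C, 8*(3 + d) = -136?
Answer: 54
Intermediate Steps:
d = -20 (d = -3 + (⅛)*(-136) = -3 - 17 = -20)
A(C) = 0
p(x, T) = 74 + x
j = 0 (j = -1*0 = 0)
D = 0 (D = 4*0 = 0)
p(d, 46) + D = (74 - 20) + 0 = 54 + 0 = 54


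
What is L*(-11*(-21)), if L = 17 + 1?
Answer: 4158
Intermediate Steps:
L = 18
L*(-11*(-21)) = 18*(-11*(-21)) = 18*231 = 4158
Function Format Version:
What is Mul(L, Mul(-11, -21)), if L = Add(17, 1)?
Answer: 4158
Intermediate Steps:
L = 18
Mul(L, Mul(-11, -21)) = Mul(18, Mul(-11, -21)) = Mul(18, 231) = 4158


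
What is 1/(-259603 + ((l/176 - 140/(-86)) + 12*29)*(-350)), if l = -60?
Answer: -946/361233363 ≈ -2.6188e-6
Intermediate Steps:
1/(-259603 + ((l/176 - 140/(-86)) + 12*29)*(-350)) = 1/(-259603 + ((-60/176 - 140/(-86)) + 12*29)*(-350)) = 1/(-259603 + ((-60*1/176 - 140*(-1/86)) + 348)*(-350)) = 1/(-259603 + ((-15/44 + 70/43) + 348)*(-350)) = 1/(-259603 + (2435/1892 + 348)*(-350)) = 1/(-259603 + (660851/1892)*(-350)) = 1/(-259603 - 115648925/946) = 1/(-361233363/946) = -946/361233363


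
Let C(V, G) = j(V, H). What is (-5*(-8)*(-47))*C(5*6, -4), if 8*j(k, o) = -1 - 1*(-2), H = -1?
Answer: -235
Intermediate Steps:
j(k, o) = ⅛ (j(k, o) = (-1 - 1*(-2))/8 = (-1 + 2)/8 = (⅛)*1 = ⅛)
C(V, G) = ⅛
(-5*(-8)*(-47))*C(5*6, -4) = (-5*(-8)*(-47))*(⅛) = (40*(-47))*(⅛) = -1880*⅛ = -235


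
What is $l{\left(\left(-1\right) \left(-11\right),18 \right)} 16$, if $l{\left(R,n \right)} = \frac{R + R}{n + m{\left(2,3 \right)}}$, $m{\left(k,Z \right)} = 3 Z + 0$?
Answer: $\frac{352}{27} \approx 13.037$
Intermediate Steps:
$m{\left(k,Z \right)} = 3 Z$
$l{\left(R,n \right)} = \frac{2 R}{9 + n}$ ($l{\left(R,n \right)} = \frac{R + R}{n + 3 \cdot 3} = \frac{2 R}{n + 9} = \frac{2 R}{9 + n}$)
$l{\left(\left(-1\right) \left(-11\right),18 \right)} 16 = \frac{2 \left(\left(-1\right) \left(-11\right)\right)}{9 + 18} \cdot 16 = 2 \cdot 11 \cdot \frac{1}{27} \cdot 16 = \frac{22}{27} \cdot 16 = \frac{352}{27}$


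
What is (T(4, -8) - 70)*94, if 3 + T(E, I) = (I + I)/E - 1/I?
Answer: -28905/4 ≈ -7226.3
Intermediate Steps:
T(E, I) = -3 - 1/I + 2*I/E (T(E, I) = -3 + ((I + I)/E - 1/I) = -3 + ((2*I)/E - 1/I) = -3 + (2*I/E - 1/I) = -3 + (-1/I + 2*I/E) = -3 - 1/I + 2*I/E)
(T(4, -8) - 70)*94 = ((-3 - 1/(-8) + 2*(-8)/4) - 70)*94 = ((-3 - 1*(-1/8) + 2*(-8)*(1/4)) - 70)*94 = ((-3 + 1/8 - 4) - 70)*94 = (-55/8 - 70)*94 = -615/8*94 = -28905/4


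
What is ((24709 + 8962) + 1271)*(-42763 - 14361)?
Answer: -1996026808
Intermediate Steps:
((24709 + 8962) + 1271)*(-42763 - 14361) = (33671 + 1271)*(-57124) = 34942*(-57124) = -1996026808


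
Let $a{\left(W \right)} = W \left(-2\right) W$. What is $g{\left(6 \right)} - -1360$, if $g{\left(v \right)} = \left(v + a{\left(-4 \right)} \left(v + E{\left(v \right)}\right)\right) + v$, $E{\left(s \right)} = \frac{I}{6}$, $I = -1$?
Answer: $\frac{3556}{3} \approx 1185.3$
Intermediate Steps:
$E{\left(s \right)} = - \frac{1}{6}$
$a{\left(W \right)} = - 2 W^{2}$ ($a{\left(W \right)} = - 2 W W = - 2 W^{2}$)
$g{\left(v \right)} = \frac{16}{3} - 30 v$ ($g{\left(v \right)} = \left(v + - 2 \left(-4\right)^{2} \left(v - \frac{1}{6}\right)\right) + v = \left(v + \left(-2\right) 16 \left(- \frac{1}{6} + v\right)\right) + v = \left(v - 32 \left(- \frac{1}{6} + v\right)\right) + v = \left(v - \left(- \frac{16}{3} + 32 v\right)\right) + v = \left(\frac{16}{3} - 31 v\right) + v = \frac{16}{3} - 30 v$)
$g{\left(6 \right)} - -1360 = \left(\frac{16}{3} - 180\right) - -1360 = \left(\frac{16}{3} - 180\right) + 1360 = - \frac{524}{3} + 1360 = \frac{3556}{3}$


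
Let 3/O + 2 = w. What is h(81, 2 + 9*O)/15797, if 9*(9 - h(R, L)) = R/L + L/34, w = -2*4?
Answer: 468229/338371740 ≈ 0.0013838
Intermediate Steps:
w = -8
O = -3/10 (O = 3/(-2 - 8) = 3/(-10) = 3*(-⅒) = -3/10 ≈ -0.30000)
h(R, L) = 9 - L/306 - R/(9*L) (h(R, L) = 9 - (R/L + L/34)/9 = 9 - (L/34 + R/L)/9 = 9 + (-L/306 - R/(9*L)) = 9 - L/306 - R/(9*L))
h(81, 2 + 9*O)/15797 = (9 - (2 + 9*(-3/10))/306 - ⅑*81/(2 + 9*(-3/10)))/15797 = (9 - (2 - 27/10)/306 - ⅑*81/(2 - 27/10))*(1/15797) = (9 - 1/306*(-7/10) - ⅑*81/(-7/10))*(1/15797) = (9 + 7/3060 - ⅑*81*(-10/7))*(1/15797) = (9 + 7/3060 + 90/7)*(1/15797) = (468229/21420)*(1/15797) = 468229/338371740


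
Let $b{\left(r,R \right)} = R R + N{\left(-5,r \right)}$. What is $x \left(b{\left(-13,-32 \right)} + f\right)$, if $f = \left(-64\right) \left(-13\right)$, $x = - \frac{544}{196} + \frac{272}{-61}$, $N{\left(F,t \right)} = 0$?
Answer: $- \frac{40134144}{2989} \approx -13427.0$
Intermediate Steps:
$b{\left(r,R \right)} = R^{2}$ ($b{\left(r,R \right)} = R R + 0 = R^{2} + 0 = R^{2}$)
$x = - \frac{21624}{2989}$ ($x = \left(-544\right) \frac{1}{196} + 272 \left(- \frac{1}{61}\right) = - \frac{136}{49} - \frac{272}{61} = - \frac{21624}{2989} \approx -7.2345$)
$f = 832$
$x \left(b{\left(-13,-32 \right)} + f\right) = - \frac{21624 \left(\left(-32\right)^{2} + 832\right)}{2989} = - \frac{21624 \left(1024 + 832\right)}{2989} = \left(- \frac{21624}{2989}\right) 1856 = - \frac{40134144}{2989}$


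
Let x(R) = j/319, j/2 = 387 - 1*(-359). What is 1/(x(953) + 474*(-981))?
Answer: -319/148331594 ≈ -2.1506e-6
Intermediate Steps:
j = 1492 (j = 2*(387 - 1*(-359)) = 2*(387 + 359) = 2*746 = 1492)
x(R) = 1492/319
1/(x(953) + 474*(-981)) = 1/(1492/319 + 474*(-981)) = 1/(1492/319 - 464994) = 1/(-148331594/319) = -319/148331594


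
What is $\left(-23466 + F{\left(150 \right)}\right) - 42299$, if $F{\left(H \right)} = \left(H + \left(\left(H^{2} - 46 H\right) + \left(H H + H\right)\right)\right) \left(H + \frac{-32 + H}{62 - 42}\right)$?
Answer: $5920795$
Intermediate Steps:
$F{\left(H \right)} = \left(- \frac{8}{5} + \frac{21 H}{20}\right) \left(- 44 H + 2 H^{2}\right)$ ($F{\left(H \right)} = \left(H + \left(\left(H^{2} - 46 H\right) + \left(H^{2} + H\right)\right)\right) \left(H + \frac{-32 + H}{20}\right) = \left(H + \left(\left(H^{2} - 46 H\right) + \left(H + H^{2}\right)\right)\right) \left(H + \left(-32 + H\right) \frac{1}{20}\right) = \left(H + \left(- 45 H + 2 H^{2}\right)\right) \left(H + \left(- \frac{8}{5} + \frac{H}{20}\right)\right) = \left(- 44 H + 2 H^{2}\right) \left(- \frac{8}{5} + \frac{21 H}{20}\right) = \left(- \frac{8}{5} + \frac{21 H}{20}\right) \left(- 44 H + 2 H^{2}\right)$)
$\left(-23466 + F{\left(150 \right)}\right) - 42299 = \left(-23466 + \frac{1}{10} \cdot 150 \left(704 - 74100 + 21 \cdot 150^{2}\right)\right) - 42299 = \left(-23466 + \frac{1}{10} \cdot 150 \left(704 - 74100 + 21 \cdot 22500\right)\right) - 42299 = \left(-23466 + \frac{1}{10} \cdot 150 \left(704 - 74100 + 472500\right)\right) - 42299 = \left(-23466 + \frac{1}{10} \cdot 150 \cdot 399104\right) - 42299 = \left(-23466 + 5986560\right) - 42299 = 5963094 - 42299 = 5920795$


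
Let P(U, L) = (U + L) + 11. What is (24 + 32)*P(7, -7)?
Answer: 616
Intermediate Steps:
P(U, L) = 11 + L + U (P(U, L) = (L + U) + 11 = 11 + L + U)
(24 + 32)*P(7, -7) = (24 + 32)*(11 - 7 + 7) = 56*11 = 616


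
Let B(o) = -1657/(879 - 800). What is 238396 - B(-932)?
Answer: 18834941/79 ≈ 2.3842e+5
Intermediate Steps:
B(o) = -1657/79
238396 - B(-932) = 238396 - 1*(-1657/79) = 238396 + 1657/79 = 18834941/79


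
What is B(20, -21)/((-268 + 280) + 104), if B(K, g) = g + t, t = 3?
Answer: -9/58 ≈ -0.15517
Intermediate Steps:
B(K, g) = 3 + g (B(K, g) = g + 3 = 3 + g)
B(20, -21)/((-268 + 280) + 104) = (3 - 21)/((-268 + 280) + 104) = -18/(12 + 104) = -18/116 = -18*1/116 = -9/58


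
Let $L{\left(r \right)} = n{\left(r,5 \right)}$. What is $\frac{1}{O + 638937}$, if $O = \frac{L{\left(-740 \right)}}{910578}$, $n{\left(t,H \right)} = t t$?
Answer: $\frac{455289}{290901261593} \approx 1.5651 \cdot 10^{-6}$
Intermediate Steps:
$n{\left(t,H \right)} = t^{2}$
$L{\left(r \right)} = r^{2}$
$O = \frac{273800}{455289}$ ($O = \frac{\left(-740\right)^{2}}{910578} = 547600 \cdot \frac{1}{910578} = \frac{273800}{455289} \approx 0.60138$)
$\frac{1}{O + 638937} = \frac{1}{\frac{273800}{455289} + 638937} = \frac{1}{\frac{290901261593}{455289}} = \frac{455289}{290901261593}$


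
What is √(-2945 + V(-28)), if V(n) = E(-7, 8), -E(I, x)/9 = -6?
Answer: 7*I*√59 ≈ 53.768*I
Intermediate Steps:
E(I, x) = 54 (E(I, x) = -9*(-6) = 54)
V(n) = 54
√(-2945 + V(-28)) = √(-2945 + 54) = √(-2891) = 7*I*√59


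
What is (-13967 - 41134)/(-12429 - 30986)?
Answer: 55101/43415 ≈ 1.2692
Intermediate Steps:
(-13967 - 41134)/(-12429 - 30986) = -55101/(-43415) = -55101*(-1/43415) = 55101/43415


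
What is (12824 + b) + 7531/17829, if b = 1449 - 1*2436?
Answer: 211049404/17829 ≈ 11837.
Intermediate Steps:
b = -987 (b = 1449 - 2436 = -987)
(12824 + b) + 7531/17829 = (12824 - 987) + 7531/17829 = 11837 + 7531*(1/17829) = 11837 + 7531/17829 = 211049404/17829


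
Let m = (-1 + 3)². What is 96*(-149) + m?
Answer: -14300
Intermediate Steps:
m = 4 (m = 2² = 4)
96*(-149) + m = 96*(-149) + 4 = -14304 + 4 = -14300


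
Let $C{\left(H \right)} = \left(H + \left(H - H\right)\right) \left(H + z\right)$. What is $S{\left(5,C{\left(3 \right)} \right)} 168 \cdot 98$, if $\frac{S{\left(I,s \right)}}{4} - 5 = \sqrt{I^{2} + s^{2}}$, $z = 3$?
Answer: $329280 + 65856 \sqrt{349} \approx 1.5596 \cdot 10^{6}$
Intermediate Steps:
$C{\left(H \right)} = H \left(3 + H\right)$ ($C{\left(H \right)} = \left(H + \left(H - H\right)\right) \left(H + 3\right) = \left(H + 0\right) \left(3 + H\right) = H \left(3 + H\right)$)
$S{\left(I,s \right)} = 20 + 4 \sqrt{I^{2} + s^{2}}$
$S{\left(5,C{\left(3 \right)} \right)} 168 \cdot 98 = \left(20 + 4 \sqrt{5^{2} + \left(3 \left(3 + 3\right)\right)^{2}}\right) 168 \cdot 98 = \left(20 + 4 \sqrt{25 + \left(3 \cdot 6\right)^{2}}\right) 168 \cdot 98 = \left(20 + 4 \sqrt{25 + 18^{2}}\right) 168 \cdot 98 = \left(20 + 4 \sqrt{25 + 324}\right) 168 \cdot 98 = \left(20 + 4 \sqrt{349}\right) 168 \cdot 98 = \left(3360 + 672 \sqrt{349}\right) 98 = 329280 + 65856 \sqrt{349}$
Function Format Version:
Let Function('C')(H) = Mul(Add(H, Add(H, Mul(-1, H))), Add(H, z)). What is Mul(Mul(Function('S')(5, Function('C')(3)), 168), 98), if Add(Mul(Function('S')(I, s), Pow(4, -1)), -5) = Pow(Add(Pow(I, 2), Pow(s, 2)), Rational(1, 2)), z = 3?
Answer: Add(329280, Mul(65856, Pow(349, Rational(1, 2)))) ≈ 1.5596e+6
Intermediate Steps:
Function('C')(H) = Mul(H, Add(3, H)) (Function('C')(H) = Mul(Add(H, Add(H, Mul(-1, H))), Add(H, 3)) = Mul(Add(H, 0), Add(3, H)) = Mul(H, Add(3, H)))
Function('S')(I, s) = Add(20, Mul(4, Pow(Add(Pow(I, 2), Pow(s, 2)), Rational(1, 2))))
Mul(Mul(Function('S')(5, Function('C')(3)), 168), 98) = Mul(Mul(Add(20, Mul(4, Pow(Add(Pow(5, 2), Pow(Mul(3, Add(3, 3)), 2)), Rational(1, 2)))), 168), 98) = Mul(Mul(Add(20, Mul(4, Pow(Add(25, Pow(Mul(3, 6), 2)), Rational(1, 2)))), 168), 98) = Mul(Mul(Add(20, Mul(4, Pow(Add(25, Pow(18, 2)), Rational(1, 2)))), 168), 98) = Mul(Mul(Add(20, Mul(4, Pow(Add(25, 324), Rational(1, 2)))), 168), 98) = Mul(Mul(Add(20, Mul(4, Pow(349, Rational(1, 2)))), 168), 98) = Mul(Add(3360, Mul(672, Pow(349, Rational(1, 2)))), 98) = Add(329280, Mul(65856, Pow(349, Rational(1, 2))))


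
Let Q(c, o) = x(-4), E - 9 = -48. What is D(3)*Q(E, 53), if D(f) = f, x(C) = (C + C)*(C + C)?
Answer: 192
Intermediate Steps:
E = -39 (E = 9 - 48 = -39)
x(C) = 4*C**2 (x(C) = (2*C)*(2*C) = 4*C**2)
Q(c, o) = 64 (Q(c, o) = 4*(-4)**2 = 4*16 = 64)
D(3)*Q(E, 53) = 3*64 = 192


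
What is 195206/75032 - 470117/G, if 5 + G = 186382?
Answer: 554044959/6992119532 ≈ 0.079239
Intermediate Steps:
G = 186377 (G = -5 + 186382 = 186377)
195206/75032 - 470117/G = 195206/75032 - 470117/186377 = 195206*(1/75032) - 470117*1/186377 = 97603/37516 - 470117/186377 = 554044959/6992119532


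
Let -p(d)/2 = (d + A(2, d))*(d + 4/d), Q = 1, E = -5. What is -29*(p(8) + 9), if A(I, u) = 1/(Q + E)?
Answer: 14239/4 ≈ 3559.8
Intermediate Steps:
A(I, u) = -¼ (A(I, u) = 1/(1 - 5) = 1/(-4) = -¼)
p(d) = -2*(-¼ + d)*(d + 4/d) (p(d) = -2*(d - ¼)*(d + 4/d) = -2*(-¼ + d)*(d + 4/d))
-29*(p(8) + 9) = -29*((-8 + (½)*8 - 2*8² + 2/8) + 9) = -29*((-8 + 4 - 2*64 + 2*(⅛)) + 9) = -29*((-8 + 4 - 128 + ¼) + 9) = -29*(-527/4 + 9) = -29*(-491)/4 = -1*(-14239/4) = 14239/4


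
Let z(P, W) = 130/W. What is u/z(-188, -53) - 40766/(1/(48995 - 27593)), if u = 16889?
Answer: -113422506277/130 ≈ -8.7248e+8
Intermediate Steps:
u/z(-188, -53) - 40766/(1/(48995 - 27593)) = 16889/((130/(-53))) - 40766/(1/(48995 - 27593)) = 16889/((130*(-1/53))) - 40766/(1/21402) = 16889/(-130/53) - 40766/1/21402 = 16889*(-53/130) - 40766*21402 = -895117/130 - 872473932 = -113422506277/130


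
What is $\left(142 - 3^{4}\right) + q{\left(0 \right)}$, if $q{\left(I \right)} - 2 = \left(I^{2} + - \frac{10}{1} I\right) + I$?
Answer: $63$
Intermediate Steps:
$q{\left(I \right)} = 2 + I^{2} - 9 I$ ($q{\left(I \right)} = 2 + \left(\left(I^{2} + - \frac{10}{1} I\right) + I\right) = 2 + \left(\left(I^{2} + \left(-10\right) 1 I\right) + I\right) = 2 + \left(\left(I^{2} - 10 I\right) + I\right) = 2 + \left(I^{2} - 9 I\right) = 2 + I^{2} - 9 I$)
$\left(142 - 3^{4}\right) + q{\left(0 \right)} = \left(142 - 3^{4}\right) + \left(2 + 0^{2} - 0\right) = \left(142 - 81\right) + \left(2 + 0 + 0\right) = \left(142 - 81\right) + 2 = 61 + 2 = 63$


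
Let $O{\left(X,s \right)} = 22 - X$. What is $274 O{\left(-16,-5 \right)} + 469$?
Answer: $10881$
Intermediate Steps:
$274 O{\left(-16,-5 \right)} + 469 = 274 \left(22 - -16\right) + 469 = 274 \left(22 + 16\right) + 469 = 274 \cdot 38 + 469 = 10412 + 469 = 10881$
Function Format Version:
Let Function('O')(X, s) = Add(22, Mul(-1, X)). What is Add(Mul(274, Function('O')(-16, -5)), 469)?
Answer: 10881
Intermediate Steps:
Add(Mul(274, Function('O')(-16, -5)), 469) = Add(Mul(274, Add(22, Mul(-1, -16))), 469) = Add(Mul(274, Add(22, 16)), 469) = Add(Mul(274, 38), 469) = Add(10412, 469) = 10881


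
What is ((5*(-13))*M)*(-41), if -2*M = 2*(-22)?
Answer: 58630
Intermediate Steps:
M = 22 (M = -(-22) = -1/2*(-44) = 22)
((5*(-13))*M)*(-41) = ((5*(-13))*22)*(-41) = -65*22*(-41) = -1430*(-41) = 58630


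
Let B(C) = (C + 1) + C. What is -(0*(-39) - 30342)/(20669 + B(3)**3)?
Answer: 5057/3502 ≈ 1.4440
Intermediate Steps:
B(C) = 1 + 2*C (B(C) = (1 + C) + C = 1 + 2*C)
-(0*(-39) - 30342)/(20669 + B(3)**3) = -(0*(-39) - 30342)/(20669 + (1 + 2*3)**3) = -(0 - 30342)/(20669 + (1 + 6)**3) = -(-30342)/(20669 + 7**3) = -(-30342)/(20669 + 343) = -(-30342)/21012 = -1*(-5057/3502) = 5057/3502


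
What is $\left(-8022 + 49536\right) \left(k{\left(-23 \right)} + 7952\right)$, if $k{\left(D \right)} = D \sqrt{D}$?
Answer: $330119328 - 954822 i \sqrt{23} \approx 3.3012 \cdot 10^{8} - 4.5792 \cdot 10^{6} i$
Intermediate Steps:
$k{\left(D \right)} = D^{\frac{3}{2}}$
$\left(-8022 + 49536\right) \left(k{\left(-23 \right)} + 7952\right) = \left(-8022 + 49536\right) \left(\left(-23\right)^{\frac{3}{2}} + 7952\right) = 41514 \left(- 23 i \sqrt{23} + 7952\right) = 41514 \left(7952 - 23 i \sqrt{23}\right) = 330119328 - 954822 i \sqrt{23}$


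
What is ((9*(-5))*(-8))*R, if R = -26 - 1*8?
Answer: -12240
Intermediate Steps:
R = -34 (R = -26 - 8 = -34)
((9*(-5))*(-8))*R = ((9*(-5))*(-8))*(-34) = -45*(-8)*(-34) = 360*(-34) = -12240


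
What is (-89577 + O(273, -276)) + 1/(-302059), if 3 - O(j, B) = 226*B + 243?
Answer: -8288801020/302059 ≈ -27441.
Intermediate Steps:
O(j, B) = -240 - 226*B (O(j, B) = 3 - (226*B + 243) = 3 - (243 + 226*B) = 3 + (-243 - 226*B) = -240 - 226*B)
(-89577 + O(273, -276)) + 1/(-302059) = (-89577 + (-240 - 226*(-276))) + 1/(-302059) = (-89577 + (-240 + 62376)) - 1/302059 = (-89577 + 62136) - 1/302059 = -27441 - 1/302059 = -8288801020/302059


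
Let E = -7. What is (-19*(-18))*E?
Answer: -2394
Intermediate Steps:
(-19*(-18))*E = -19*(-18)*(-7) = 342*(-7) = -2394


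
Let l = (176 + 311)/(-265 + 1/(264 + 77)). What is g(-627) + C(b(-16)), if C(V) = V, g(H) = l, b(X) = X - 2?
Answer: -1792619/90364 ≈ -19.838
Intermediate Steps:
b(X) = -2 + X
l = -166067/90364 (l = 487/(-265 + 1/341) = 487/(-90364/341) = 487*(-341/90364) = -166067/90364 ≈ -1.8378)
g(H) = -166067/90364
g(-627) + C(b(-16)) = -166067/90364 + (-2 - 16) = -166067/90364 - 18 = -1792619/90364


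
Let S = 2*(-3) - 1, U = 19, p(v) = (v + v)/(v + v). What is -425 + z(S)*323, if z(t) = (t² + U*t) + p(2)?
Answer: -27234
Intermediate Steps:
p(v) = 1 (p(v) = (2*v)/((2*v)) = (2*v)*(1/(2*v)) = 1)
S = -7 (S = -6 - 1 = -7)
z(t) = 1 + t² + 19*t (z(t) = (t² + 19*t) + 1 = 1 + t² + 19*t)
-425 + z(S)*323 = -425 + (1 + (-7)² + 19*(-7))*323 = -425 + (1 + 49 - 133)*323 = -425 - 83*323 = -425 - 26809 = -27234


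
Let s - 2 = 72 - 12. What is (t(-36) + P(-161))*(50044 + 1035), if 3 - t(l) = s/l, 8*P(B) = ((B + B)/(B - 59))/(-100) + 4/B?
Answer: 4389223658167/18216000 ≈ 2.4095e+5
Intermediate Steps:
s = 62 (s = 2 + (72 - 12) = 2 + 60 = 62)
P(B) = 1/(2*B) - B/(400*(-59 + B)) (P(B) = (((B + B)/(B - 59))/(-100) + 4/B)/8 = (((2*B)/(-59 + B))*(-1/100) + 4/B)/8 = ((2*B/(-59 + B))*(-1/100) + 4/B)/8 = (-B/(50*(-59 + B)) + 4/B)/8 = (4/B - B/(50*(-59 + B)))/8 = 1/(2*B) - B/(400*(-59 + B)))
t(l) = 3 - 62/l
(t(-36) + P(-161))*(50044 + 1035) = ((3 - 62/(-36)) + (1/400)*(-11800 - 1*(-161)² + 200*(-161))/(-161*(-59 - 161)))*(50044 + 1035) = ((3 - 62*(-1/36)) + (1/400)*(-1/161)*(-11800 - 1*25921 - 32200)/(-220))*51079 = ((3 + 31/18) + (1/400)*(-1/161)*(-1/220)*(-11800 - 25921 - 32200))*51079 = (85/18 + (1/400)*(-1/161)*(-1/220)*(-69921))*51079 = (85/18 - 69921/14168000)*51079 = (601510711/127512000)*51079 = 4389223658167/18216000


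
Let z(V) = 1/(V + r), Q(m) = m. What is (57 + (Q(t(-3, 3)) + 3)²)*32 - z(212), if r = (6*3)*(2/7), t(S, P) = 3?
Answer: 4523513/1520 ≈ 2976.0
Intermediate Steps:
r = 36/7 (r = 18*(2*(⅐)) = 18*(2/7) = 36/7 ≈ 5.1429)
z(V) = 1/(36/7 + V) (z(V) = 1/(V + 36/7) = 1/(36/7 + V))
(57 + (Q(t(-3, 3)) + 3)²)*32 - z(212) = (57 + (3 + 3)²)*32 - 7/(36 + 7*212) = (57 + 6²)*32 - 7/(36 + 1484) = (57 + 36)*32 - 7/1520 = 93*32 - 7/1520 = 2976 - 1*7/1520 = 2976 - 7/1520 = 4523513/1520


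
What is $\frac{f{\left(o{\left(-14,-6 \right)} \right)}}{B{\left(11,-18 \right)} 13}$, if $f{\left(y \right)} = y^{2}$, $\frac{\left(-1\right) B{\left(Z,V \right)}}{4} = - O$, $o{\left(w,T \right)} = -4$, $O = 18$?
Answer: $\frac{2}{117} \approx 0.017094$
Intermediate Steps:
$B{\left(Z,V \right)} = 72$ ($B{\left(Z,V \right)} = - 4 \left(\left(-1\right) 18\right) = \left(-4\right) \left(-18\right) = 72$)
$\frac{f{\left(o{\left(-14,-6 \right)} \right)}}{B{\left(11,-18 \right)} 13} = \frac{\left(-4\right)^{2}}{72 \cdot 13} = \frac{16}{936} = 16 \cdot \frac{1}{936} = \frac{2}{117}$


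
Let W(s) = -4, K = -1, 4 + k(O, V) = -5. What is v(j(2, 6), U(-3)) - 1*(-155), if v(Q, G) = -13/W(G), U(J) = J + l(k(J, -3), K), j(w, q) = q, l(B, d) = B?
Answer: 633/4 ≈ 158.25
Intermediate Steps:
k(O, V) = -9 (k(O, V) = -4 - 5 = -9)
U(J) = -9 + J (U(J) = J - 9 = -9 + J)
v(Q, G) = 13/4 (v(Q, G) = -13/(-4) = -13*(-¼) = 13/4)
v(j(2, 6), U(-3)) - 1*(-155) = 13/4 - 1*(-155) = 13/4 + 155 = 633/4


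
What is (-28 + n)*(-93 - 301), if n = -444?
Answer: 185968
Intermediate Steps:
(-28 + n)*(-93 - 301) = (-28 - 444)*(-93 - 301) = -472*(-394) = 185968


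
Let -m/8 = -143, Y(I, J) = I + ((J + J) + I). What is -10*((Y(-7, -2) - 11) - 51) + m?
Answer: 1944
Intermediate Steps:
Y(I, J) = 2*I + 2*J (Y(I, J) = I + (2*J + I) = I + (I + 2*J) = 2*I + 2*J)
m = 1144 (m = -8*(-143) = 1144)
-10*((Y(-7, -2) - 11) - 51) + m = -10*(((2*(-7) + 2*(-2)) - 11) - 51) + 1144 = -10*(((-14 - 4) - 11) - 51) + 1144 = -10*((-18 - 11) - 51) + 1144 = -10*(-29 - 51) + 1144 = -10*(-80) + 1144 = 800 + 1144 = 1944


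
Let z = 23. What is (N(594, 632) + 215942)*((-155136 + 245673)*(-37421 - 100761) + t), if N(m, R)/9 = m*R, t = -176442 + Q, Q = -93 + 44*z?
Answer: -44971350375841798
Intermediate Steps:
Q = 919 (Q = -93 + 44*23 = -93 + 1012 = 919)
t = -175523 (t = -176442 + 919 = -175523)
N(m, R) = 9*R*m (N(m, R) = 9*(m*R) = 9*(R*m) = 9*R*m)
(N(594, 632) + 215942)*((-155136 + 245673)*(-37421 - 100761) + t) = (9*632*594 + 215942)*((-155136 + 245673)*(-37421 - 100761) - 175523) = (3378672 + 215942)*(90537*(-138182) - 175523) = 3594614*(-12510583734 - 175523) = 3594614*(-12510759257) = -44971350375841798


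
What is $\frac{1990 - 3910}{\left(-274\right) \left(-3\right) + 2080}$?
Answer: $- \frac{960}{1451} \approx -0.66161$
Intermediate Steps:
$\frac{1990 - 3910}{\left(-274\right) \left(-3\right) + 2080} = - \frac{1920}{822 + 2080} = - \frac{1920}{2902} = \left(-1920\right) \frac{1}{2902} = - \frac{960}{1451}$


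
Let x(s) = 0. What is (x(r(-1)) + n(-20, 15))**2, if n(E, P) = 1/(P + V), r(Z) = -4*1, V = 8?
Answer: 1/529 ≈ 0.0018904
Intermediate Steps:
r(Z) = -4
n(E, P) = 1/(8 + P) (n(E, P) = 1/(P + 8) = 1/(8 + P))
(x(r(-1)) + n(-20, 15))**2 = (0 + 1/(8 + 15))**2 = (0 + 1/23)**2 = (1/23)**2 = 1/529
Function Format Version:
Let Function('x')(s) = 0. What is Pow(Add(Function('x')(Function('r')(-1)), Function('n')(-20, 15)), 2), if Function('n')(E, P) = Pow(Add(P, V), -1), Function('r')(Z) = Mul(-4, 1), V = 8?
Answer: Rational(1, 529) ≈ 0.0018904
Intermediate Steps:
Function('r')(Z) = -4
Function('n')(E, P) = Pow(Add(8, P), -1) (Function('n')(E, P) = Pow(Add(P, 8), -1) = Pow(Add(8, P), -1))
Pow(Add(Function('x')(Function('r')(-1)), Function('n')(-20, 15)), 2) = Pow(Add(0, Pow(Add(8, 15), -1)), 2) = Pow(Add(0, Pow(23, -1)), 2) = Pow(Add(0, Rational(1, 23)), 2) = Pow(Rational(1, 23), 2) = Rational(1, 529)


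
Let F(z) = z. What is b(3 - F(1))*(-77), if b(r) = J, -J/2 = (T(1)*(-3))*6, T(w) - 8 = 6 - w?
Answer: -36036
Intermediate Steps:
T(w) = 14 - w (T(w) = 8 + (6 - w) = 14 - w)
J = 468 (J = -2*(14 - 1*1)*(-3)*6 = -2*(14 - 1)*(-3)*6 = -2*13*(-3)*6 = -(-78)*6 = -2*(-234) = 468)
b(r) = 468
b(3 - F(1))*(-77) = 468*(-77) = -36036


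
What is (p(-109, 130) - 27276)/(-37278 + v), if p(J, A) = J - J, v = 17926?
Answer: 6819/4838 ≈ 1.4095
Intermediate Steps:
p(J, A) = 0
(p(-109, 130) - 27276)/(-37278 + v) = (0 - 27276)/(-37278 + 17926) = -27276/(-19352) = -27276*(-1/19352) = 6819/4838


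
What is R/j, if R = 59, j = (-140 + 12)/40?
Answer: -295/16 ≈ -18.438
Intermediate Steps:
j = -16/5 (j = -128*1/40 = -16/5 ≈ -3.2000)
R/j = 59/(-16/5) = 59*(-5/16) = -295/16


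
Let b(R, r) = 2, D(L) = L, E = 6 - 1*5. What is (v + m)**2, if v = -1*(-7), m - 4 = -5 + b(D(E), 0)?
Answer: 64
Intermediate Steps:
E = 1 (E = 6 - 5 = 1)
m = 1 (m = 4 + (-5 + 2) = 4 - 3 = 1)
v = 7
(v + m)**2 = (7 + 1)**2 = 8**2 = 64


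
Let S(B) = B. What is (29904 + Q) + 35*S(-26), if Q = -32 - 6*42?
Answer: 28710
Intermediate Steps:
Q = -284 (Q = -32 - 252 = -284)
(29904 + Q) + 35*S(-26) = (29904 - 284) + 35*(-26) = 29620 - 910 = 28710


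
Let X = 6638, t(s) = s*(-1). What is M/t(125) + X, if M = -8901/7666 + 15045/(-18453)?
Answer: 39125764583541/5894195750 ≈ 6638.0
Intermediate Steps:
t(s) = -s
M = -93195041/47153566 (M = -8901*1/7666 + 15045*(-1/18453) = -8901/7666 - 5015/6151 = -93195041/47153566 ≈ -1.9764)
M/t(125) + X = -93195041/(47153566*((-1*125))) + 6638 = -93195041/47153566/(-125) + 6638 = -93195041/47153566*(-1/125) + 6638 = 93195041/5894195750 + 6638 = 39125764583541/5894195750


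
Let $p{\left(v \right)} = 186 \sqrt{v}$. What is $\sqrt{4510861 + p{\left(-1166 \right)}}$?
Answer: $\sqrt{4510861 + 186 i \sqrt{1166}} \approx 2123.9 + 1.5 i$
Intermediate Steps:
$\sqrt{4510861 + p{\left(-1166 \right)}} = \sqrt{4510861 + 186 \sqrt{-1166}} = \sqrt{4510861 + 186 i \sqrt{1166}}$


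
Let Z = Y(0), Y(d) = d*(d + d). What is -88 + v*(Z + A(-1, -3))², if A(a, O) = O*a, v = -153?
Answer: -1465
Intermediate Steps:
Y(d) = 2*d² (Y(d) = d*(2*d) = 2*d²)
Z = 0 (Z = 2*0² = 2*0 = 0)
-88 + v*(Z + A(-1, -3))² = -88 - 153*(0 - 3*(-1))² = -88 - 153*(0 + 3)² = -88 - 153*3² = -88 - 153*9 = -88 - 1377 = -1465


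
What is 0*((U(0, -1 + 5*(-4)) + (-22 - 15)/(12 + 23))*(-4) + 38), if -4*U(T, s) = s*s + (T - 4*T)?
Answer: 0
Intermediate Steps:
U(T, s) = -s**2/4 + 3*T/4 (U(T, s) = -(s*s + (T - 4*T))/4 = -(s**2 - 3*T)/4 = -s**2/4 + 3*T/4)
0*((U(0, -1 + 5*(-4)) + (-22 - 15)/(12 + 23))*(-4) + 38) = 0*(((-(-1 + 5*(-4))**2/4 + (3/4)*0) + (-22 - 15)/(12 + 23))*(-4) + 38) = 0*(((-(-1 - 20)**2/4 + 0) - 37/35)*(-4) + 38) = 0*(((-1/4*(-21)**2 + 0) - 37*1/35)*(-4) + 38) = 0*(((-1/4*441 + 0) - 37/35)*(-4) + 38) = 0*(((-441/4 + 0) - 37/35)*(-4) + 38) = 0*((-441/4 - 37/35)*(-4) + 38) = 0*(-15583/140*(-4) + 38) = 0*(15583/35 + 38) = 0*(16913/35) = 0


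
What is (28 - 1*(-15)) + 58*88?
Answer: 5147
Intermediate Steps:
(28 - 1*(-15)) + 58*88 = (28 + 15) + 5104 = 43 + 5104 = 5147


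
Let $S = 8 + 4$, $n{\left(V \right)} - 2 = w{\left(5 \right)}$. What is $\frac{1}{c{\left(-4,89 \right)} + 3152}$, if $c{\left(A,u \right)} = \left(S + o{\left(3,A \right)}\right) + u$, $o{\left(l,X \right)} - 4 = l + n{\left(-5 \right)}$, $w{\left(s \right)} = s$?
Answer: $\frac{1}{3267} \approx 0.00030609$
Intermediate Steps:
$n{\left(V \right)} = 7$ ($n{\left(V \right)} = 2 + 5 = 7$)
$o{\left(l,X \right)} = 11 + l$ ($o{\left(l,X \right)} = 4 + \left(l + 7\right) = 4 + \left(7 + l\right) = 11 + l$)
$S = 12$
$c{\left(A,u \right)} = 26 + u$ ($c{\left(A,u \right)} = \left(12 + \left(11 + 3\right)\right) + u = \left(12 + 14\right) + u = 26 + u$)
$\frac{1}{c{\left(-4,89 \right)} + 3152} = \frac{1}{\left(26 + 89\right) + 3152} = \frac{1}{115 + 3152} = \frac{1}{3267}$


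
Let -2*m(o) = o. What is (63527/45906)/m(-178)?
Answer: 63527/4085634 ≈ 0.015549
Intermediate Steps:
m(o) = -o/2
(63527/45906)/m(-178) = (63527/45906)/((-½*(-178))) = (63527*(1/45906))/89 = (63527/45906)*(1/89) = 63527/4085634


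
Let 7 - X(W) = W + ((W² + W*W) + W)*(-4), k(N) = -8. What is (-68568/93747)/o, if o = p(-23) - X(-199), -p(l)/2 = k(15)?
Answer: 11428/4940498149 ≈ 2.3131e-6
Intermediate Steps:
p(l) = 16 (p(l) = -2*(-8) = 16)
X(W) = 7 + 3*W + 8*W² (X(W) = 7 - (W + ((W² + W*W) + W)*(-4)) = 7 - (W + ((W² + W²) + W)*(-4)) = 7 - (W + (2*W² + W)*(-4)) = 7 - (W + (W + 2*W²)*(-4)) = 7 - (W + (-8*W² - 4*W)) = 7 - (-8*W² - 3*W) = 7 + (3*W + 8*W²) = 7 + 3*W + 8*W²)
o = -316202 (o = 16 - (7 + 3*(-199) + 8*(-199)²) = 16 - (7 - 597 + 8*39601) = 16 - (7 - 597 + 316808) = 16 - 1*316218 = 16 - 316218 = -316202)
(-68568/93747)/o = -68568/93747/(-316202) = -68568*1/93747*(-1/316202) = -22856/31249*(-1/316202) = 11428/4940498149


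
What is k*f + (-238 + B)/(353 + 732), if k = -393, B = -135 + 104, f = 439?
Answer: -187192064/1085 ≈ -1.7253e+5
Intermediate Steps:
B = -31
k*f + (-238 + B)/(353 + 732) = -393*439 + (-238 - 31)/(353 + 732) = -172527 - 269/1085 = -187192064/1085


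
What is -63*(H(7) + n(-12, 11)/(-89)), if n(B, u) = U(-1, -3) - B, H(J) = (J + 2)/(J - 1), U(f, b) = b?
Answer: -15687/178 ≈ -88.129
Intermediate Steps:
H(J) = (2 + J)/(-1 + J)
n(B, u) = -3 - B
-63*(H(7) + n(-12, 11)/(-89)) = -63*((2 + 7)/(-1 + 7) + (-3 - 1*(-12))/(-89)) = -63*(9/6 + (-3 + 12)*(-1/89)) = -63*((⅙)*9 + 9*(-1/89)) = -63*(3/2 - 9/89) = -63*249/178 = -15687/178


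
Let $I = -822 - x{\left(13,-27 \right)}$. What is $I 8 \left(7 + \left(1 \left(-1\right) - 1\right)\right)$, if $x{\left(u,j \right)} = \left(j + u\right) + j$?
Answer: $-31240$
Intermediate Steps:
$x{\left(u,j \right)} = u + 2 j$
$I = -781$ ($I = -822 - \left(13 + 2 \left(-27\right)\right) = -822 - \left(13 - 54\right) = -822 - -41 = -822 + 41 = -781$)
$I 8 \left(7 + \left(1 \left(-1\right) - 1\right)\right) = - 781 \cdot 8 \left(7 + \left(1 \left(-1\right) - 1\right)\right) = - 781 \cdot 8 \left(7 - 2\right) = - 781 \cdot 8 \cdot 5 = \left(-781\right) 40 = -31240$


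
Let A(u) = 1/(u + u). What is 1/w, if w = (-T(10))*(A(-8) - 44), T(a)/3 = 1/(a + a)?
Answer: 64/423 ≈ 0.15130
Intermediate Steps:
T(a) = 3/(2*a) (T(a) = 3/(a + a) = 3/((2*a)) = 3*(1/(2*a)) = 3/(2*a))
A(u) = 1/(2*u)
w = 423/64 (w = (-3/(2*10))*((1/2)/(-8) - 44) = (-3/(2*10))*((1/2)*(-1/8) - 44) = (-1*3/20)*(-1/16 - 44) = -3/20*(-705/16) = 423/64 ≈ 6.6094)
1/w = 1/(423/64) = 64/423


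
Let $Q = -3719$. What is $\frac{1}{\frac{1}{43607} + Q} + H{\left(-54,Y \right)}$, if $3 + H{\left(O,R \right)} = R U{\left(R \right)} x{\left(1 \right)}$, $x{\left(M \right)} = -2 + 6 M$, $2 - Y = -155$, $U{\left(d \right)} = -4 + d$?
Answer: $\frac{15581881557385}{162174432} \approx 96081.0$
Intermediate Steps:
$Y = 157$ ($Y = 2 - -155 = 2 + 155 = 157$)
$H{\left(O,R \right)} = -3 + 4 R \left(-4 + R\right)$ ($H{\left(O,R \right)} = -3 + R \left(-4 + R\right) \left(-2 + 6 \cdot 1\right) = -3 + R \left(-4 + R\right) \left(-2 + 6\right) = -3 + R \left(-4 + R\right) 4 = -3 + 4 R \left(-4 + R\right)$)
$\frac{1}{\frac{1}{43607} + Q} + H{\left(-54,Y \right)} = \frac{1}{\frac{1}{43607} - 3719} - \left(3 - 628 \left(-4 + 157\right)\right) = \frac{1}{\frac{1}{43607} - 3719} - \left(3 - 96084\right) = \frac{1}{- \frac{162174432}{43607}} + \left(-3 + 96084\right) = - \frac{43607}{162174432} + 96081 = \frac{15581881557385}{162174432}$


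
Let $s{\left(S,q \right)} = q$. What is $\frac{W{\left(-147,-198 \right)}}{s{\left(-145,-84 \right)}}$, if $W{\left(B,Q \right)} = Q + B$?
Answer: $\frac{115}{28} \approx 4.1071$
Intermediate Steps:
$W{\left(B,Q \right)} = B + Q$
$\frac{W{\left(-147,-198 \right)}}{s{\left(-145,-84 \right)}} = \frac{-147 - 198}{-84} = \left(-345\right) \left(- \frac{1}{84}\right) = \frac{115}{28}$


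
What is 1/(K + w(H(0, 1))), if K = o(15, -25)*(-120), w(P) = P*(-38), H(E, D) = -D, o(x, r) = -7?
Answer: 1/878 ≈ 0.0011390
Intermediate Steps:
w(P) = -38*P
K = 840 (K = -7*(-120) = 840)
1/(K + w(H(0, 1))) = 1/(840 - (-38)) = 1/(840 - 38*(-1)) = 1/(840 + 38) = 1/878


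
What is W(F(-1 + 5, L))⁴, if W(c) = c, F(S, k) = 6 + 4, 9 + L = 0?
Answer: 10000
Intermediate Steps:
L = -9 (L = -9 + 0 = -9)
F(S, k) = 10
W(F(-1 + 5, L))⁴ = 10⁴ = 10000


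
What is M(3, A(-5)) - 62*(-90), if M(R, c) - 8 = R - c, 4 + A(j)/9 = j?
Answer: 5672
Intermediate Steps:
A(j) = -36 + 9*j
M(R, c) = 8 + R - c (M(R, c) = 8 + (R - c) = 8 + R - c)
M(3, A(-5)) - 62*(-90) = (8 + 3 - (-36 + 9*(-5))) - 62*(-90) = (8 + 3 - (-36 - 45)) + 5580 = (8 + 3 - 1*(-81)) + 5580 = (8 + 3 + 81) + 5580 = 92 + 5580 = 5672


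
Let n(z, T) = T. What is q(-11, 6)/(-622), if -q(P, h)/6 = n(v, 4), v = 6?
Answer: 12/311 ≈ 0.038585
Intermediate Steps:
q(P, h) = -24 (q(P, h) = -6*4 = -24)
q(-11, 6)/(-622) = -24/(-622) = -24*(-1/622) = 12/311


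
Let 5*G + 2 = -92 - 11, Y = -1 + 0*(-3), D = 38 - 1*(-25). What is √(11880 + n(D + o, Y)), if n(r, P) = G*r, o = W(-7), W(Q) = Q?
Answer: 4*√669 ≈ 103.46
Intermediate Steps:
o = -7
D = 63 (D = 38 + 25 = 63)
Y = -1 (Y = -1 + 0 = -1)
G = -21 (G = -⅖ + (-92 - 11)/5 = -⅖ + (⅕)*(-103) = -⅖ - 103/5 = -21)
n(r, P) = -21*r
√(11880 + n(D + o, Y)) = √(11880 - 21*(63 - 7)) = √(11880 - 21*56) = √(11880 - 1176) = √10704 = 4*√669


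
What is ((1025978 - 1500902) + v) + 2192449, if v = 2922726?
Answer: 4640251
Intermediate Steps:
((1025978 - 1500902) + v) + 2192449 = ((1025978 - 1500902) + 2922726) + 2192449 = (-474924 + 2922726) + 2192449 = 2447802 + 2192449 = 4640251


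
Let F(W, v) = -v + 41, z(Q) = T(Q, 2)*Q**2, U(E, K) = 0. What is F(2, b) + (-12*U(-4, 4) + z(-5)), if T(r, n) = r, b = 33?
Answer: -117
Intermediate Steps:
z(Q) = Q**3 (z(Q) = Q*Q**2 = Q**3)
F(W, v) = 41 - v
F(2, b) + (-12*U(-4, 4) + z(-5)) = (41 - 1*33) + (-12*0 + (-5)**3) = (41 - 33) + (0 - 125) = 8 - 125 = -117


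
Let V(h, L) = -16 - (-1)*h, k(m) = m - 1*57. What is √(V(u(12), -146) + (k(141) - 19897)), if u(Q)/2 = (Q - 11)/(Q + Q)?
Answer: I*√713841/6 ≈ 140.82*I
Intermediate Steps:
k(m) = -57 + m (k(m) = m - 57 = -57 + m)
u(Q) = (-11 + Q)/Q (u(Q) = 2*((Q - 11)/(Q + Q)) = 2*((-11 + Q)/((2*Q))) = 2*((-11 + Q)*(1/(2*Q))) = 2*((-11 + Q)/(2*Q)) = (-11 + Q)/Q)
V(h, L) = -16 + h
√(V(u(12), -146) + (k(141) - 19897)) = √((-16 + (-11 + 12)/12) + ((-57 + 141) - 19897)) = √((-16 + (1/12)*1) + (84 - 19897)) = √((-16 + 1/12) - 19813) = √(-191/12 - 19813) = √(-237947/12) = I*√713841/6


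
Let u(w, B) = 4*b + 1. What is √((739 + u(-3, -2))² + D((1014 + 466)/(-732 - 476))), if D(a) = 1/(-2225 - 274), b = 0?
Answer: √69791072349/357 ≈ 740.00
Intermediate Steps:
u(w, B) = 1 (u(w, B) = 4*0 + 1 = 0 + 1 = 1)
D(a) = -1/2499 (D(a) = 1/(-2499) = -1/2499)
√((739 + u(-3, -2))² + D((1014 + 466)/(-732 - 476))) = √((739 + 1)² - 1/2499) = √(740² - 1/2499) = √(547600 - 1/2499) = √(1368452399/2499) = √69791072349/357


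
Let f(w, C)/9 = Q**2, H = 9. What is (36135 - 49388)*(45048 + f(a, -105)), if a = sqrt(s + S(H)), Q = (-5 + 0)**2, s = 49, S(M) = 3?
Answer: -671569269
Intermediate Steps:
Q = 25 (Q = (-5)**2 = 25)
a = 2*sqrt(13) (a = sqrt(49 + 3) = sqrt(52) = 2*sqrt(13) ≈ 7.2111)
f(w, C) = 5625 (f(w, C) = 9*25**2 = 9*625 = 5625)
(36135 - 49388)*(45048 + f(a, -105)) = (36135 - 49388)*(45048 + 5625) = -13253*50673 = -671569269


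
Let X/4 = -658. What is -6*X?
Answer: 15792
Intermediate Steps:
X = -2632 (X = 4*(-658) = -2632)
-6*X = -6*(-2632) = 15792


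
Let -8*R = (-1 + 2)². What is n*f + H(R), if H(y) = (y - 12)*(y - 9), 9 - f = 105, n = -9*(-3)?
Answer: -158807/64 ≈ -2481.4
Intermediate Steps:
n = 27
f = -96 (f = 9 - 1*105 = 9 - 105 = -96)
R = -⅛ (R = -(-1 + 2)²/8 = -⅛*1² = -⅛*1 = -⅛ ≈ -0.12500)
H(y) = (-12 + y)*(-9 + y)
n*f + H(R) = 27*(-96) + (108 + (-⅛)² - 21*(-⅛)) = -2592 + (108 + 1/64 + 21/8) = -2592 + 7081/64 = -158807/64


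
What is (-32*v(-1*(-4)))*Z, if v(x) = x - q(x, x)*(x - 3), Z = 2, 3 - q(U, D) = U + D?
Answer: -576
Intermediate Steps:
q(U, D) = 3 - D - U (q(U, D) = 3 - (U + D) = 3 - (D + U) = 3 + (-D - U) = 3 - D - U)
v(x) = x - (-3 + x)*(3 - 2*x) (v(x) = x - (3 - x - x)*(x - 3) = x - (3 - 2*x)*(-3 + x) = x - (-3 + x)*(3 - 2*x))
(-32*v(-1*(-4)))*Z = -32*(9 - (-8)*(-4) + 2*(-1*(-4))**2)*2 = -32*(9 - 8*4 + 2*4**2)*2 = -32*(9 - 32 + 2*16)*2 = -32*(9 - 32 + 32)*2 = -32*9*2 = -288*2 = -576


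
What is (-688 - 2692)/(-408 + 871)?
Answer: -3380/463 ≈ -7.3002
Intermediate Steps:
(-688 - 2692)/(-408 + 871) = -3380/463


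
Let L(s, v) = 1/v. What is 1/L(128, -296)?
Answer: -296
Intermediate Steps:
1/L(128, -296) = 1/(1/(-296)) = 1/(-1/296) = -296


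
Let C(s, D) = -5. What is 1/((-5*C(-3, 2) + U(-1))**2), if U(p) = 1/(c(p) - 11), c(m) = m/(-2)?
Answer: 441/273529 ≈ 0.0016123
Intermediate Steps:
c(m) = -m/2 (c(m) = m*(-1/2) = -m/2)
U(p) = 1/(-11 - p/2) (U(p) = 1/(-p/2 - 11) = 1/(-11 - p/2))
1/((-5*C(-3, 2) + U(-1))**2) = 1/((-5*(-5) - 2/(22 - 1))**2) = 1/((25 - 2/21)**2) = 1/((523/21)**2) = 1/(273529/441) = 441/273529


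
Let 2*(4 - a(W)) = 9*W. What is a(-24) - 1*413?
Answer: -301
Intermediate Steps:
a(W) = 4 - 9*W/2
a(-24) - 1*413 = (4 - 9/2*(-24)) - 1*413 = (4 + 108) - 413 = 112 - 413 = -301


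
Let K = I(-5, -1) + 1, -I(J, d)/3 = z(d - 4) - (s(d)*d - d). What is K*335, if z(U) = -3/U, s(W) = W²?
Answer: -268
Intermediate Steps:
I(J, d) = -3*d + 3*d³ + 9/(-4 + d) (I(J, d) = -3*(-3/(d - 4) - (d²*d - d)) = -3*(-3/(-4 + d) - (d³ - d)) = -3*(-3/(-4 + d) + (d - d³)) = -3*(d - d³ - 3/(-4 + d)) = -3*d + 3*d³ + 9/(-4 + d))
K = -⅘ (K = 3*(3 - (-1 + (-1)²)*(-4 - 1))/(-4 - 1) + 1 = 3*(3 - 1*(-1 + 1)*(-5))/(-5) + 1 = 3*(-⅕)*(3 - 1*0*(-5)) + 1 = 3*(-⅕)*(3 + 0) + 1 = 3*(-⅕)*3 + 1 = -9/5 + 1 = -⅘ ≈ -0.80000)
K*335 = -⅘*335 = -268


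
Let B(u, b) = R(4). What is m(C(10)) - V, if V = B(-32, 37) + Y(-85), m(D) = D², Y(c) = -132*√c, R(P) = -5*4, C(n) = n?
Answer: 120 + 132*I*√85 ≈ 120.0 + 1217.0*I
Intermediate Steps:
R(P) = -20
B(u, b) = -20
V = -20 - 132*I*√85 ≈ -20.0 - 1217.0*I
m(C(10)) - V = 10² - (-20 - 132*I*√85) = 100 + (20 + 132*I*√85) = 120 + 132*I*√85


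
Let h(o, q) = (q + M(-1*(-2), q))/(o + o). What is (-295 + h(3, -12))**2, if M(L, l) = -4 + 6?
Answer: 792100/9 ≈ 88011.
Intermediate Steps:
M(L, l) = 2
h(o, q) = (2 + q)/(2*o) (h(o, q) = (q + 2)/(o + o) = (2 + q)/((2*o)) = (2 + q)*(1/(2*o)) = (2 + q)/(2*o))
(-295 + h(3, -12))**2 = (-295 + (1/2)*(2 - 12)/3)**2 = (-295 + (1/2)*(1/3)*(-10))**2 = (-295 - 5/3)**2 = (-890/3)**2 = 792100/9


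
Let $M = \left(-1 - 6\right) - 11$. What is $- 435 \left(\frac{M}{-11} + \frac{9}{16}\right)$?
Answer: $- \frac{168345}{176} \approx -956.51$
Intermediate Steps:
$M = -18$ ($M = -7 - 11 = -18$)
$- 435 \left(\frac{M}{-11} + \frac{9}{16}\right) = - 435 \left(- \frac{18}{-11} + \frac{9}{16}\right) = - 435 \left(\left(-18\right) \left(- \frac{1}{11}\right) + 9 \cdot \frac{1}{16}\right) = - 435 \left(\frac{18}{11} + \frac{9}{16}\right) = \left(-435\right) \frac{387}{176} = - \frac{168345}{176}$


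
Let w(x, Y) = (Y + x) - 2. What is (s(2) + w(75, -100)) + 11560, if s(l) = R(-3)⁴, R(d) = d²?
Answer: 18094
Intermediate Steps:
s(l) = 6561 (s(l) = ((-3)²)⁴ = 9⁴ = 6561)
w(x, Y) = -2 + Y + x
(s(2) + w(75, -100)) + 11560 = (6561 + (-2 - 100 + 75)) + 11560 = (6561 - 27) + 11560 = 6534 + 11560 = 18094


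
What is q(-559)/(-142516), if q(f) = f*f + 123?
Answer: -78151/35629 ≈ -2.1935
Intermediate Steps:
q(f) = 123 + f² (q(f) = f² + 123 = 123 + f²)
q(-559)/(-142516) = (123 + (-559)²)/(-142516) = (123 + 312481)*(-1/142516) = 312604*(-1/142516) = -78151/35629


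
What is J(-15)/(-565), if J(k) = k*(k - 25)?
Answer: -120/113 ≈ -1.0619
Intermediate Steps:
J(k) = k*(-25 + k)
J(-15)/(-565) = -15*(-25 - 15)/(-565) = -15*(-40)*(-1/565) = 600*(-1/565) = -120/113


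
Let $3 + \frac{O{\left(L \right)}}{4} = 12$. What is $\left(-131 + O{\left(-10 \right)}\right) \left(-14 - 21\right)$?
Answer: $3325$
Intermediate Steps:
$O{\left(L \right)} = 36$ ($O{\left(L \right)} = -12 + 4 \cdot 12 = -12 + 48 = 36$)
$\left(-131 + O{\left(-10 \right)}\right) \left(-14 - 21\right) = \left(-131 + 36\right) \left(-14 - 21\right) = - 95 \left(-14 - 21\right) = \left(-95\right) \left(-35\right) = 3325$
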